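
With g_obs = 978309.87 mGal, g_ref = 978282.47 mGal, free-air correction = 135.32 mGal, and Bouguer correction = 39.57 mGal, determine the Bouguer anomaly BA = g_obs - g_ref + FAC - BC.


BA = g_obs - g_ref + FAC - BC
= 978309.87 - 978282.47 + 135.32 - 39.57
= 123.15 mGal

123.15


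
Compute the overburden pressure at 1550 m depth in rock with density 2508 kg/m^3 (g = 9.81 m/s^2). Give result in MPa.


P = rho * g * z / 1e6
= 2508 * 9.81 * 1550 / 1e6
= 38135394.0 / 1e6
= 38.1354 MPa

38.1354


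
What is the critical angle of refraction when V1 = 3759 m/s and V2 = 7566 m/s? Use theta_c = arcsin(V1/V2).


V1/V2 = 3759/7566 = 0.496828
theta_c = arcsin(0.496828) = 29.7904 degrees

29.7904


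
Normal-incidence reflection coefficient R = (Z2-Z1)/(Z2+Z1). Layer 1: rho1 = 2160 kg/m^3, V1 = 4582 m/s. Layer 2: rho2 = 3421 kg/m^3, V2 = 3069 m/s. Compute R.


Z1 = 2160 * 4582 = 9897120
Z2 = 3421 * 3069 = 10499049
R = (10499049 - 9897120) / (10499049 + 9897120) = 601929 / 20396169 = 0.0295

0.0295


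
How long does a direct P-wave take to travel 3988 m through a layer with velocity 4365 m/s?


t = x / V
= 3988 / 4365
= 0.9136 s

0.9136


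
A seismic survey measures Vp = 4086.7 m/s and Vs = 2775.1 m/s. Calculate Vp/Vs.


Vp/Vs = 4086.7 / 2775.1
= 1.4726

1.4726


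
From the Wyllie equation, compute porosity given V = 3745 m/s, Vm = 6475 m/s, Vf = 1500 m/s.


1/V - 1/Vm = 1/3745 - 1/6475 = 0.00011258
1/Vf - 1/Vm = 1/1500 - 1/6475 = 0.00051223
phi = 0.00011258 / 0.00051223 = 0.2198

0.2198


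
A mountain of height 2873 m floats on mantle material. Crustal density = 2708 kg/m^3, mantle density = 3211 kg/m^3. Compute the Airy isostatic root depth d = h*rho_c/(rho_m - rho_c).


rho_m - rho_c = 3211 - 2708 = 503
d = 2873 * 2708 / 503
= 7780084 / 503
= 15467.36 m

15467.36


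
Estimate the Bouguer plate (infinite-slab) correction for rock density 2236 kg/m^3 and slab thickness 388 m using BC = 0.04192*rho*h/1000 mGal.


BC = 0.04192 * rho * h / 1000
= 0.04192 * 2236 * 388 / 1000
= 36.3685 mGal

36.3685


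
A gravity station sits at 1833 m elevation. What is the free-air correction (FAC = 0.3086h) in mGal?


FAC = 0.3086 * h
= 0.3086 * 1833
= 565.6638 mGal

565.6638


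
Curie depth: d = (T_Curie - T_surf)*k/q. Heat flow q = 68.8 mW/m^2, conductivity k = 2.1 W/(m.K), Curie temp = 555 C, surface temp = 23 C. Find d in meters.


T_Curie - T_surf = 555 - 23 = 532 C
Convert q to W/m^2: 68.8 mW/m^2 = 0.0688 W/m^2
d = 532 * 2.1 / 0.0688 = 16238.37 m

16238.37


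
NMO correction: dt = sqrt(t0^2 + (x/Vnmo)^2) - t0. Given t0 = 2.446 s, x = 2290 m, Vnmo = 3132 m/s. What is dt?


x/Vnmo = 2290/3132 = 0.731162
(x/Vnmo)^2 = 0.534598
t0^2 = 5.982916
sqrt(5.982916 + 0.534598) = 2.552942
dt = 2.552942 - 2.446 = 0.106942

0.106942


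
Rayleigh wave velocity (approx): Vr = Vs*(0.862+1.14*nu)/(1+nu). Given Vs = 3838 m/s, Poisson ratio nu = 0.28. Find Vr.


Numerator factor = 0.862 + 1.14*0.28 = 1.1812
Denominator = 1 + 0.28 = 1.28
Vr = 3838 * 1.1812 / 1.28 = 3541.75 m/s

3541.75


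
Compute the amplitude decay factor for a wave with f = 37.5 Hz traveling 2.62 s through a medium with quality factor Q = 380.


pi*f*t/Q = pi*37.5*2.62/380 = 0.812267
A/A0 = exp(-0.812267) = 0.443851

0.443851


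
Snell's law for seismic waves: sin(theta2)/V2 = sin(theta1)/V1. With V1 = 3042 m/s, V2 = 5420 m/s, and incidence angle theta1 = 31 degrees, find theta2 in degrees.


sin(theta1) = sin(31 deg) = 0.515038
sin(theta2) = V2/V1 * sin(theta1) = 5420/3042 * 0.515038 = 0.917655
theta2 = arcsin(0.917655) = 66.5856 degrees

66.5856


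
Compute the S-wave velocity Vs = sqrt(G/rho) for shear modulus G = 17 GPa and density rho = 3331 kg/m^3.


Convert G to Pa: G = 17e9 Pa
Compute G/rho = 17e9 / 3331 = 5103572.5008
Vs = sqrt(5103572.5008) = 2259.11 m/s

2259.11


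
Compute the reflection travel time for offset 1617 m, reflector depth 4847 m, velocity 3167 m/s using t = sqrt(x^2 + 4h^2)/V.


x^2 + 4h^2 = 1617^2 + 4*4847^2 = 2614689 + 93973636 = 96588325
sqrt(96588325) = 9827.9359
t = 9827.9359 / 3167 = 3.1032 s

3.1032


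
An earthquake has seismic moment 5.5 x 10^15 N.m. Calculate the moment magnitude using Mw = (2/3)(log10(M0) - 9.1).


log10(M0) = log10(5.5 x 10^15) = 15.7404
Mw = 2/3 * (15.7404 - 9.1)
= 2/3 * 6.6404
= 4.43

4.43


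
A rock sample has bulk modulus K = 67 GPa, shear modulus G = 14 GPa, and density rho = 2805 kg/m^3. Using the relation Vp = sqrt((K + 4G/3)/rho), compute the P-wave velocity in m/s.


First compute the effective modulus:
K + 4G/3 = 67e9 + 4*14e9/3 = 85666666666.67 Pa
Then divide by density:
85666666666.67 / 2805 = 30540701.1289 Pa/(kg/m^3)
Take the square root:
Vp = sqrt(30540701.1289) = 5526.36 m/s

5526.36


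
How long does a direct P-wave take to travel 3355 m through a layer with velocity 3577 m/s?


t = x / V
= 3355 / 3577
= 0.9379 s

0.9379


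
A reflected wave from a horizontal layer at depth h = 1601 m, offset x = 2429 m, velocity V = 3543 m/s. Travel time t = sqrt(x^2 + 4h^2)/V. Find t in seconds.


x^2 + 4h^2 = 2429^2 + 4*1601^2 = 5900041 + 10252804 = 16152845
sqrt(16152845) = 4019.0602
t = 4019.0602 / 3543 = 1.1344 s

1.1344


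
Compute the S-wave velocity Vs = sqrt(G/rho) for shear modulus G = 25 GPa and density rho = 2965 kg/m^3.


Convert G to Pa: G = 25e9 Pa
Compute G/rho = 25e9 / 2965 = 8431703.204
Vs = sqrt(8431703.204) = 2903.74 m/s

2903.74


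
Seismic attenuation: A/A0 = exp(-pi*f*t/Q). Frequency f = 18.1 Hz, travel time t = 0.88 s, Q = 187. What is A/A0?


pi*f*t/Q = pi*18.1*0.88/187 = 0.26759
A/A0 = exp(-0.26759) = 0.765222

0.765222


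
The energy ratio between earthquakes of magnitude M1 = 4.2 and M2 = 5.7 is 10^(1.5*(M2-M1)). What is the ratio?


M2 - M1 = 5.7 - 4.2 = 1.5
1.5 * 1.5 = 2.25
ratio = 10^2.25 = 177.83

177.83


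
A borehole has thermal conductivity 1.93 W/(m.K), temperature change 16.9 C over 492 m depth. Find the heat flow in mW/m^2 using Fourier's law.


q = k * dT / dz * 1000
= 1.93 * 16.9 / 492 * 1000
= 0.066295 * 1000
= 66.2947 mW/m^2

66.2947


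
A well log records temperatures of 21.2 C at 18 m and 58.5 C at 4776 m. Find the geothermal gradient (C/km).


dT = 58.5 - 21.2 = 37.3 C
dz = 4776 - 18 = 4758 m
gradient = dT/dz * 1000 = 37.3/4758 * 1000 = 7.8394 C/km

7.8394


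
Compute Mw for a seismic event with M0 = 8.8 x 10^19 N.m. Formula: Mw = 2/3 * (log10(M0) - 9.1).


log10(M0) = log10(8.8 x 10^19) = 19.9445
Mw = 2/3 * (19.9445 - 9.1)
= 2/3 * 10.8445
= 7.23

7.23


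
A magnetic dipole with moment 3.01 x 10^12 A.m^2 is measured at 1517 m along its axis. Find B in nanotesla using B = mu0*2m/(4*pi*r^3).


m = 3.01 x 10^12 = 3010000000000 A.m^2
2m = 6020000000000 A.m^2
r^3 = 1517^3 = 3491055413
B = (4pi*10^-7) * 6020000000000 / (4*pi * 3491055413) * 1e9
= 7564955.109844 / 43869896155.02 * 1e9
= 172440.6888 nT

172440.6888


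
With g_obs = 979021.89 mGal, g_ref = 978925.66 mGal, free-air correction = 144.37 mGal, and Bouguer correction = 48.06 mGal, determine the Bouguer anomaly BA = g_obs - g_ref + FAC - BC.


BA = g_obs - g_ref + FAC - BC
= 979021.89 - 978925.66 + 144.37 - 48.06
= 192.54 mGal

192.54


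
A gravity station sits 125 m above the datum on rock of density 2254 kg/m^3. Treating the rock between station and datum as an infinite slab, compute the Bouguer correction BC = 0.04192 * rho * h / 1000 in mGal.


BC = 0.04192 * rho * h / 1000
= 0.04192 * 2254 * 125 / 1000
= 11.811 mGal

11.811


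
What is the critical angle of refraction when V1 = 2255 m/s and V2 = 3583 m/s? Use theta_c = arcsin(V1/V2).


V1/V2 = 2255/3583 = 0.629361
theta_c = arcsin(0.629361) = 39.003 degrees

39.003


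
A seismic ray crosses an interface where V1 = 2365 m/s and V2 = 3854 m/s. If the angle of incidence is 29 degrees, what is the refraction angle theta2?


sin(theta1) = sin(29 deg) = 0.48481
sin(theta2) = V2/V1 * sin(theta1) = 3854/2365 * 0.48481 = 0.790045
theta2 = arcsin(0.790045) = 52.1897 degrees

52.1897


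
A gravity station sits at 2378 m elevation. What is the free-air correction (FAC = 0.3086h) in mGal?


FAC = 0.3086 * h
= 0.3086 * 2378
= 733.8508 mGal

733.8508


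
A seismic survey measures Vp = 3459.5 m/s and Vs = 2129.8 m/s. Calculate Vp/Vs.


Vp/Vs = 3459.5 / 2129.8
= 1.6243

1.6243


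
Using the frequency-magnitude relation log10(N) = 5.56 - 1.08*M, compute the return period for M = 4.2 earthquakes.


log10(N) = 5.56 - 1.08*4.2 = 1.024
N = 10^1.024 = 10.568175
T = 1/N = 1/10.568175 = 0.0946 years

0.0946


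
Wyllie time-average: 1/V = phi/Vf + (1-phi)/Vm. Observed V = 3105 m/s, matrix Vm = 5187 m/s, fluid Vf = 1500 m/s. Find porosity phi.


1/V - 1/Vm = 1/3105 - 1/5187 = 0.00012927
1/Vf - 1/Vm = 1/1500 - 1/5187 = 0.00047388
phi = 0.00012927 / 0.00047388 = 0.2728

0.2728


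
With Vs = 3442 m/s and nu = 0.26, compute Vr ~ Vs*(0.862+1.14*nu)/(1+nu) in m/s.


Numerator factor = 0.862 + 1.14*0.26 = 1.1584
Denominator = 1 + 0.26 = 1.26
Vr = 3442 * 1.1584 / 1.26 = 3164.45 m/s

3164.45


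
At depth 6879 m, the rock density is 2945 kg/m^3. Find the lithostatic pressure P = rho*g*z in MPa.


P = rho * g * z / 1e6
= 2945 * 9.81 * 6879 / 1e6
= 198737405.55 / 1e6
= 198.7374 MPa

198.7374


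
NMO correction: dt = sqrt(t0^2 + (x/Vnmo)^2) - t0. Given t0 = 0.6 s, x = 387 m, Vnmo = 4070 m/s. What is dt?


x/Vnmo = 387/4070 = 0.095086
(x/Vnmo)^2 = 0.009041
t0^2 = 0.36
sqrt(0.36 + 0.009041) = 0.607488
dt = 0.607488 - 0.6 = 0.007488

0.007488


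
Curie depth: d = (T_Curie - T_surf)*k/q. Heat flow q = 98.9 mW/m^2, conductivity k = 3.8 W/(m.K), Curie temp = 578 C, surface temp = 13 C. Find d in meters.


T_Curie - T_surf = 578 - 13 = 565 C
Convert q to W/m^2: 98.9 mW/m^2 = 0.0989 W/m^2
d = 565 * 3.8 / 0.0989 = 21708.8 m

21708.8


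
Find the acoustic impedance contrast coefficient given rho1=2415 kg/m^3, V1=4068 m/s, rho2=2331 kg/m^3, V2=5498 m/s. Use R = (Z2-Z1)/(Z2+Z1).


Z1 = 2415 * 4068 = 9824220
Z2 = 2331 * 5498 = 12815838
R = (12815838 - 9824220) / (12815838 + 9824220) = 2991618 / 22640058 = 0.1321

0.1321


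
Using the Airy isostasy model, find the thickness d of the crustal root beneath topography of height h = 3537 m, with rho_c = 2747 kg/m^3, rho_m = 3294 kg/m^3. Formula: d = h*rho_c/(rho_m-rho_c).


rho_m - rho_c = 3294 - 2747 = 547
d = 3537 * 2747 / 547
= 9716139 / 547
= 17762.59 m

17762.59


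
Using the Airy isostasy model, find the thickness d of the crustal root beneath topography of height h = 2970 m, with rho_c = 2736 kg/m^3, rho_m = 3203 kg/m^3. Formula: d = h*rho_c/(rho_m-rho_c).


rho_m - rho_c = 3203 - 2736 = 467
d = 2970 * 2736 / 467
= 8125920 / 467
= 17400.26 m

17400.26


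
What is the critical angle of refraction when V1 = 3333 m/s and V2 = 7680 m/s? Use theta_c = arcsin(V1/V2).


V1/V2 = 3333/7680 = 0.433984
theta_c = arcsin(0.433984) = 25.7207 degrees

25.7207


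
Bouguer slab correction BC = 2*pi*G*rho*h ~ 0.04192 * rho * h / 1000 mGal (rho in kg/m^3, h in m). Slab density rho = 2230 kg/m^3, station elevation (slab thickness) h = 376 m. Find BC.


BC = 0.04192 * rho * h / 1000
= 0.04192 * 2230 * 376 / 1000
= 35.1491 mGal

35.1491


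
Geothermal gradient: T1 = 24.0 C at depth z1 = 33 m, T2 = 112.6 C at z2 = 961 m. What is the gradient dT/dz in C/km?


dT = 112.6 - 24.0 = 88.6 C
dz = 961 - 33 = 928 m
gradient = dT/dz * 1000 = 88.6/928 * 1000 = 95.4741 C/km

95.4741


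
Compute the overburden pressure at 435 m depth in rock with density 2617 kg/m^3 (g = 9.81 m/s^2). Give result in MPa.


P = rho * g * z / 1e6
= 2617 * 9.81 * 435 / 1e6
= 11167654.95 / 1e6
= 11.1677 MPa

11.1677


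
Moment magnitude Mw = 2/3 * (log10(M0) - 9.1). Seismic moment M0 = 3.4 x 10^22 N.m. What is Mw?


log10(M0) = log10(3.4 x 10^22) = 22.5315
Mw = 2/3 * (22.5315 - 9.1)
= 2/3 * 13.4315
= 8.95

8.95


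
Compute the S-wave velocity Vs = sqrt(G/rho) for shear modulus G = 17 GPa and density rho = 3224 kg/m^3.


Convert G to Pa: G = 17e9 Pa
Compute G/rho = 17e9 / 3224 = 5272952.8536
Vs = sqrt(5272952.8536) = 2296.29 m/s

2296.29


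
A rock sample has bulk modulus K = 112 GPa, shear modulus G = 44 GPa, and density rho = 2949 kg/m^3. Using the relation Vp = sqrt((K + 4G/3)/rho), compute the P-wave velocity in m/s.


First compute the effective modulus:
K + 4G/3 = 112e9 + 4*44e9/3 = 170666666666.67 Pa
Then divide by density:
170666666666.67 / 2949 = 57872725.2176 Pa/(kg/m^3)
Take the square root:
Vp = sqrt(57872725.2176) = 7607.41 m/s

7607.41


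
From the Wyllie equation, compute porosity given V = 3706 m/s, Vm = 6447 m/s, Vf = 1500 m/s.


1/V - 1/Vm = 1/3706 - 1/6447 = 0.00011472
1/Vf - 1/Vm = 1/1500 - 1/6447 = 0.00051156
phi = 0.00011472 / 0.00051156 = 0.2243

0.2243


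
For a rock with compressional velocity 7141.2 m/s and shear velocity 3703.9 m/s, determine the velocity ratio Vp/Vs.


Vp/Vs = 7141.2 / 3703.9
= 1.928

1.928


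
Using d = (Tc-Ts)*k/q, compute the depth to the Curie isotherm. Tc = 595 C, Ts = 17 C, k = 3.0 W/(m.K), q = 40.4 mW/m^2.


T_Curie - T_surf = 595 - 17 = 578 C
Convert q to W/m^2: 40.4 mW/m^2 = 0.0404 W/m^2
d = 578 * 3.0 / 0.0404 = 42920.79 m

42920.79


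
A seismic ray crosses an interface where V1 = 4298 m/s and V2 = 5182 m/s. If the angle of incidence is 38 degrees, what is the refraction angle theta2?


sin(theta1) = sin(38 deg) = 0.615661
sin(theta2) = V2/V1 * sin(theta1) = 5182/4298 * 0.615661 = 0.742289
theta2 = arcsin(0.742289) = 47.9268 degrees

47.9268


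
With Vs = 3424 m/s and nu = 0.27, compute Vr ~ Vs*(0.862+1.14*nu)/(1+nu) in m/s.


Numerator factor = 0.862 + 1.14*0.27 = 1.1698
Denominator = 1 + 0.27 = 1.27
Vr = 3424 * 1.1698 / 1.27 = 3153.85 m/s

3153.85


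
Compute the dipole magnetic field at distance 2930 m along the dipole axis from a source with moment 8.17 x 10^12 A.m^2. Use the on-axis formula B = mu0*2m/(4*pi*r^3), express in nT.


m = 8.17 x 10^12 = 8170000000000 A.m^2
2m = 16340000000000 A.m^2
r^3 = 2930^3 = 25153757000
B = (4pi*10^-7) * 16340000000000 / (4*pi * 25153757000) * 1e9
= 20533449.583863 / 316091432805.53 * 1e9
= 64960.4749 nT

64960.4749


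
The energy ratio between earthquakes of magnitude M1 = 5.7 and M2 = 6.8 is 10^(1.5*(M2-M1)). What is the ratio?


M2 - M1 = 6.8 - 5.7 = 1.1
1.5 * 1.1 = 1.65
ratio = 10^1.65 = 44.67

44.67


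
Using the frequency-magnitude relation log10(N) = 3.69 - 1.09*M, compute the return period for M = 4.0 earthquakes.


log10(N) = 3.69 - 1.09*4.0 = -0.67
N = 10^-0.67 = 0.213796
T = 1/N = 1/0.213796 = 4.6774 years

4.6774


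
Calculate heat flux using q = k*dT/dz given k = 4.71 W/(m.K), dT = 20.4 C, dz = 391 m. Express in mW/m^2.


q = k * dT / dz * 1000
= 4.71 * 20.4 / 391 * 1000
= 0.245739 * 1000
= 245.7391 mW/m^2

245.7391


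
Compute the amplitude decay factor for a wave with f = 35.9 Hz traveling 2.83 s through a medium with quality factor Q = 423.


pi*f*t/Q = pi*35.9*2.83/423 = 0.754554
A/A0 = exp(-0.754554) = 0.47022

0.47022


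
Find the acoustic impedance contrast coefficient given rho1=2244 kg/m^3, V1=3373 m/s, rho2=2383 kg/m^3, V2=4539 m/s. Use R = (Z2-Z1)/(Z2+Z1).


Z1 = 2244 * 3373 = 7569012
Z2 = 2383 * 4539 = 10816437
R = (10816437 - 7569012) / (10816437 + 7569012) = 3247425 / 18385449 = 0.1766

0.1766


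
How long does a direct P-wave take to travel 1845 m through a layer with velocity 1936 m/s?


t = x / V
= 1845 / 1936
= 0.953 s

0.953


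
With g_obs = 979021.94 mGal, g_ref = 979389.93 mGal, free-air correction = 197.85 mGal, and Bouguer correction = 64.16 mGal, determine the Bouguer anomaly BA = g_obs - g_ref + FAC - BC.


BA = g_obs - g_ref + FAC - BC
= 979021.94 - 979389.93 + 197.85 - 64.16
= -234.3 mGal

-234.3


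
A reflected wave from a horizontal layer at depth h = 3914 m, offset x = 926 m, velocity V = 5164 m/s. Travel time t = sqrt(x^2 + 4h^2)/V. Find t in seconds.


x^2 + 4h^2 = 926^2 + 4*3914^2 = 857476 + 61277584 = 62135060
sqrt(62135060) = 7882.5795
t = 7882.5795 / 5164 = 1.5264 s

1.5264


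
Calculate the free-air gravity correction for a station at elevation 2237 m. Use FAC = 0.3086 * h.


FAC = 0.3086 * h
= 0.3086 * 2237
= 690.3382 mGal

690.3382


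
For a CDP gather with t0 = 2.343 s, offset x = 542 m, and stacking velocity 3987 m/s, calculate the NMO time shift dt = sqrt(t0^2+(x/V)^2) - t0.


x/Vnmo = 542/3987 = 0.135942
(x/Vnmo)^2 = 0.01848
t0^2 = 5.489649
sqrt(5.489649 + 0.01848) = 2.34694
dt = 2.34694 - 2.343 = 0.00394

0.00394


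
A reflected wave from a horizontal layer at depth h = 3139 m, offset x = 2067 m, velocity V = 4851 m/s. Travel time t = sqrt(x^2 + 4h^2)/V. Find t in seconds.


x^2 + 4h^2 = 2067^2 + 4*3139^2 = 4272489 + 39413284 = 43685773
sqrt(43685773) = 6609.5214
t = 6609.5214 / 4851 = 1.3625 s

1.3625


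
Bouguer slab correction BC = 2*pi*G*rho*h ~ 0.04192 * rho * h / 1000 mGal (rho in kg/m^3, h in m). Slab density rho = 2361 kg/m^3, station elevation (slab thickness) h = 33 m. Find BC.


BC = 0.04192 * rho * h / 1000
= 0.04192 * 2361 * 33 / 1000
= 3.2661 mGal

3.2661


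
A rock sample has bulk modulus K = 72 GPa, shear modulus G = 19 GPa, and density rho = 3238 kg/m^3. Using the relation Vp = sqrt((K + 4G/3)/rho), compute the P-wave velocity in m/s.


First compute the effective modulus:
K + 4G/3 = 72e9 + 4*19e9/3 = 97333333333.33 Pa
Then divide by density:
97333333333.33 / 3238 = 30059707.6385 Pa/(kg/m^3)
Take the square root:
Vp = sqrt(30059707.6385) = 5482.67 m/s

5482.67


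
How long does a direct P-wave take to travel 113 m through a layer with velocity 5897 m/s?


t = x / V
= 113 / 5897
= 0.0192 s

0.0192


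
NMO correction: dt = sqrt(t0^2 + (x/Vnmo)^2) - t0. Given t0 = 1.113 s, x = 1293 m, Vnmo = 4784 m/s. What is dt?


x/Vnmo = 1293/4784 = 0.270276
(x/Vnmo)^2 = 0.073049
t0^2 = 1.238769
sqrt(1.238769 + 0.073049) = 1.145346
dt = 1.145346 - 1.113 = 0.032346

0.032346


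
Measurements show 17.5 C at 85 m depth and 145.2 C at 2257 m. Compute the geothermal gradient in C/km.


dT = 145.2 - 17.5 = 127.7 C
dz = 2257 - 85 = 2172 m
gradient = dT/dz * 1000 = 127.7/2172 * 1000 = 58.7937 C/km

58.7937


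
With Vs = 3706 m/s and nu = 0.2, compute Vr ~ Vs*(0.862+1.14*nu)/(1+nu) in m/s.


Numerator factor = 0.862 + 1.14*0.2 = 1.09
Denominator = 1 + 0.2 = 1.2
Vr = 3706 * 1.09 / 1.2 = 3366.28 m/s

3366.28


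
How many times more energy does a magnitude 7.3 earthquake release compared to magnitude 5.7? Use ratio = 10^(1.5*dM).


M2 - M1 = 7.3 - 5.7 = 1.6
1.5 * 1.6 = 2.4
ratio = 10^2.4 = 251.19

251.19


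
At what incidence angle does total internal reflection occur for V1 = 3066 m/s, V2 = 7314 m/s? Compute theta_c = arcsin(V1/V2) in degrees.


V1/V2 = 3066/7314 = 0.419196
theta_c = arcsin(0.419196) = 24.7838 degrees

24.7838


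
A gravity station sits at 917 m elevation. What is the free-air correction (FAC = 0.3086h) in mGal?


FAC = 0.3086 * h
= 0.3086 * 917
= 282.9862 mGal

282.9862


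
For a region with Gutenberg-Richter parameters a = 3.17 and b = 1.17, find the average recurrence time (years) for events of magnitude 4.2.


log10(N) = 3.17 - 1.17*4.2 = -1.744
N = 10^-1.744 = 0.01803
T = 1/N = 1/0.01803 = 55.4626 years

55.4626


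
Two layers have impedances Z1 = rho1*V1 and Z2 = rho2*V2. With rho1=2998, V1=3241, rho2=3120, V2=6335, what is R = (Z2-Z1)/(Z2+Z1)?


Z1 = 2998 * 3241 = 9716518
Z2 = 3120 * 6335 = 19765200
R = (19765200 - 9716518) / (19765200 + 9716518) = 10048682 / 29481718 = 0.3408

0.3408


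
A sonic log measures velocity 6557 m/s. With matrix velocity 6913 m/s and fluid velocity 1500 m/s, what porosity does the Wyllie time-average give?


1/V - 1/Vm = 1/6557 - 1/6913 = 7.85e-06
1/Vf - 1/Vm = 1/1500 - 1/6913 = 0.00052201
phi = 7.85e-06 / 0.00052201 = 0.015

0.015


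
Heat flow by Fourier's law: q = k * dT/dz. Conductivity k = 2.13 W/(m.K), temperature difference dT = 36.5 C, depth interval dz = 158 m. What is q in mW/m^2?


q = k * dT / dz * 1000
= 2.13 * 36.5 / 158 * 1000
= 0.492057 * 1000
= 492.057 mW/m^2

492.057


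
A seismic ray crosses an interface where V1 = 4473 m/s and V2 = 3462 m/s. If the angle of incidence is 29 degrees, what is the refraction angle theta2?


sin(theta1) = sin(29 deg) = 0.48481
sin(theta2) = V2/V1 * sin(theta1) = 3462/4473 * 0.48481 = 0.375232
theta2 = arcsin(0.375232) = 22.0386 degrees

22.0386


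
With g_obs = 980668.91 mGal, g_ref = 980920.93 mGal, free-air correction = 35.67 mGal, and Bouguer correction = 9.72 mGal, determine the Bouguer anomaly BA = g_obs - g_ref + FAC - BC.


BA = g_obs - g_ref + FAC - BC
= 980668.91 - 980920.93 + 35.67 - 9.72
= -226.07 mGal

-226.07


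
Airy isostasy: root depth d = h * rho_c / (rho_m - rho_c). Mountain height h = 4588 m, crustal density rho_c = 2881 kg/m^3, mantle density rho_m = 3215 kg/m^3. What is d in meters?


rho_m - rho_c = 3215 - 2881 = 334
d = 4588 * 2881 / 334
= 13218028 / 334
= 39574.93 m

39574.93


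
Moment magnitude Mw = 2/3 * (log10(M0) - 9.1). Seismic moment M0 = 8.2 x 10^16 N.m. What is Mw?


log10(M0) = log10(8.2 x 10^16) = 16.9138
Mw = 2/3 * (16.9138 - 9.1)
= 2/3 * 7.8138
= 5.21

5.21


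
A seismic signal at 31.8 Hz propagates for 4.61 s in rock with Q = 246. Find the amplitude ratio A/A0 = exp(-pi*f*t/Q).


pi*f*t/Q = pi*31.8*4.61/246 = 1.872159
A/A0 = exp(-1.872159) = 0.153791

0.153791


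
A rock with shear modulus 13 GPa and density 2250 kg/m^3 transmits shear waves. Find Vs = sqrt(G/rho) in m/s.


Convert G to Pa: G = 13e9 Pa
Compute G/rho = 13e9 / 2250 = 5777777.7778
Vs = sqrt(5777777.7778) = 2403.7 m/s

2403.7


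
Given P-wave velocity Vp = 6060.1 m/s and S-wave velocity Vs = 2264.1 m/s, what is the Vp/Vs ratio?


Vp/Vs = 6060.1 / 2264.1
= 2.6766

2.6766


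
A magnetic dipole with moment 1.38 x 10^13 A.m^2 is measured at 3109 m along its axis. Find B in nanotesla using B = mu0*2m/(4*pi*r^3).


m = 1.38 x 10^13 = 13800000000000 A.m^2
2m = 27600000000000 A.m^2
r^3 = 3109^3 = 30051224029
B = (4pi*10^-7) * 27600000000000 / (4*pi * 30051224029) * 1e9
= 34683182.895631 / 377634818563.55 * 1e9
= 91843.1807 nT

91843.1807


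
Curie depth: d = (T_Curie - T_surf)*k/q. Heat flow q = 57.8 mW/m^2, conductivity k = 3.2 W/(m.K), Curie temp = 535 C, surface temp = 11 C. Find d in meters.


T_Curie - T_surf = 535 - 11 = 524 C
Convert q to W/m^2: 57.8 mW/m^2 = 0.0578 W/m^2
d = 524 * 3.2 / 0.0578 = 29010.38 m

29010.38


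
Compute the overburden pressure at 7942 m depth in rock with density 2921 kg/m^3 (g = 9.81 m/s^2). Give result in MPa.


P = rho * g * z / 1e6
= 2921 * 9.81 * 7942 / 1e6
= 227578089.42 / 1e6
= 227.5781 MPa

227.5781


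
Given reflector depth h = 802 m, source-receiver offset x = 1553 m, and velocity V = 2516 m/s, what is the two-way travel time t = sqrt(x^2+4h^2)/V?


x^2 + 4h^2 = 1553^2 + 4*802^2 = 2411809 + 2572816 = 4984625
sqrt(4984625) = 2232.6274
t = 2232.6274 / 2516 = 0.8874 s

0.8874


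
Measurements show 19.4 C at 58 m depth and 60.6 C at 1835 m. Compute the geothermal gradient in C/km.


dT = 60.6 - 19.4 = 41.2 C
dz = 1835 - 58 = 1777 m
gradient = dT/dz * 1000 = 41.2/1777 * 1000 = 23.1851 C/km

23.1851


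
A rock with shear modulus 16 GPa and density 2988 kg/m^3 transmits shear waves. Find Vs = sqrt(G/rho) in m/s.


Convert G to Pa: G = 16e9 Pa
Compute G/rho = 16e9 / 2988 = 5354752.3427
Vs = sqrt(5354752.3427) = 2314.03 m/s

2314.03


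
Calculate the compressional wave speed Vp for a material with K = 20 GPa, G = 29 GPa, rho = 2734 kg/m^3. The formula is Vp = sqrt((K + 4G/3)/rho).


First compute the effective modulus:
K + 4G/3 = 20e9 + 4*29e9/3 = 58666666666.67 Pa
Then divide by density:
58666666666.67 / 2734 = 21458180.9315 Pa/(kg/m^3)
Take the square root:
Vp = sqrt(21458180.9315) = 4632.3 m/s

4632.3


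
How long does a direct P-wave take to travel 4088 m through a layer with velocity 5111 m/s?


t = x / V
= 4088 / 5111
= 0.7998 s

0.7998


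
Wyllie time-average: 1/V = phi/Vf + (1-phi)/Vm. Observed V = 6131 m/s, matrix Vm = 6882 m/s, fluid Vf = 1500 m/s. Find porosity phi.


1/V - 1/Vm = 1/6131 - 1/6882 = 1.78e-05
1/Vf - 1/Vm = 1/1500 - 1/6882 = 0.00052136
phi = 1.78e-05 / 0.00052136 = 0.0341

0.0341


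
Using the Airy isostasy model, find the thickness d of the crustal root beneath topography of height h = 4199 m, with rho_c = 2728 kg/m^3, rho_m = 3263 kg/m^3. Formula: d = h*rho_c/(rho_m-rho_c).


rho_m - rho_c = 3263 - 2728 = 535
d = 4199 * 2728 / 535
= 11454872 / 535
= 21410.98 m

21410.98


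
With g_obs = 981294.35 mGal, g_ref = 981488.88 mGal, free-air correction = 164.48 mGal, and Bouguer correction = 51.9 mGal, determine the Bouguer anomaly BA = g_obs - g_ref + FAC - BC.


BA = g_obs - g_ref + FAC - BC
= 981294.35 - 981488.88 + 164.48 - 51.9
= -81.95 mGal

-81.95


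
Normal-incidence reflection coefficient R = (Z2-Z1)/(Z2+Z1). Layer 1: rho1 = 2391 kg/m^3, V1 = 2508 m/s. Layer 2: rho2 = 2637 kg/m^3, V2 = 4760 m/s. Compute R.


Z1 = 2391 * 2508 = 5996628
Z2 = 2637 * 4760 = 12552120
R = (12552120 - 5996628) / (12552120 + 5996628) = 6555492 / 18548748 = 0.3534

0.3534


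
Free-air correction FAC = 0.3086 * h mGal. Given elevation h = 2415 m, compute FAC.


FAC = 0.3086 * h
= 0.3086 * 2415
= 745.269 mGal

745.269


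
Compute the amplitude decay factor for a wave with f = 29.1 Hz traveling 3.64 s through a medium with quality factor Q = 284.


pi*f*t/Q = pi*29.1*3.64/284 = 1.171726
A/A0 = exp(-1.171726) = 0.309832

0.309832


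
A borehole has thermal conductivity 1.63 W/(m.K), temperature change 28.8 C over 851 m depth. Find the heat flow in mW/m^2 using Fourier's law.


q = k * dT / dz * 1000
= 1.63 * 28.8 / 851 * 1000
= 0.055163 * 1000
= 55.1633 mW/m^2

55.1633


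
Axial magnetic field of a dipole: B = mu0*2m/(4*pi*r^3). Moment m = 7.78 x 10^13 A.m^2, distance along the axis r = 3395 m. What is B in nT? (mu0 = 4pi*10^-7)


m = 7.78 x 10^13 = 77800000000000 A.m^2
2m = 155600000000000 A.m^2
r^3 = 3395^3 = 39130854875
B = (4pi*10^-7) * 155600000000000 / (4*pi * 39130854875) * 1e9
= 195532726.759429 / 491732824815.95 * 1e9
= 397640.1755 nT

397640.1755


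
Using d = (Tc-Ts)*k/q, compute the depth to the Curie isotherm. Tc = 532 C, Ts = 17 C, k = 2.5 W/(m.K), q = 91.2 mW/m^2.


T_Curie - T_surf = 532 - 17 = 515 C
Convert q to W/m^2: 91.2 mW/m^2 = 0.0912 W/m^2
d = 515 * 2.5 / 0.0912 = 14117.32 m

14117.32


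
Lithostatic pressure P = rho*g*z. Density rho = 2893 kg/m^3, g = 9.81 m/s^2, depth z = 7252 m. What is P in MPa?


P = rho * g * z / 1e6
= 2893 * 9.81 * 7252 / 1e6
= 205814153.16 / 1e6
= 205.8142 MPa

205.8142


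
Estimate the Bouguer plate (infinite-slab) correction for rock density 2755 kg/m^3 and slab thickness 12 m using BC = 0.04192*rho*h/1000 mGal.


BC = 0.04192 * rho * h / 1000
= 0.04192 * 2755 * 12 / 1000
= 1.3859 mGal

1.3859


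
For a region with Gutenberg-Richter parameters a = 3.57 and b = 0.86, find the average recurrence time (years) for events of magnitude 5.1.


log10(N) = 3.57 - 0.86*5.1 = -0.816
N = 10^-0.816 = 0.152757
T = 1/N = 1/0.152757 = 6.5464 years

6.5464


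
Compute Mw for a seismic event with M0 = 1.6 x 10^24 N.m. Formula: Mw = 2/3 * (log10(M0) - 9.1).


log10(M0) = log10(1.6 x 10^24) = 24.2041
Mw = 2/3 * (24.2041 - 9.1)
= 2/3 * 15.1041
= 10.07

10.07


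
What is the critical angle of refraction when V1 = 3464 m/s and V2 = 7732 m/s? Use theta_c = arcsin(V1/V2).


V1/V2 = 3464/7732 = 0.448008
theta_c = arcsin(0.448008) = 26.616 degrees

26.616


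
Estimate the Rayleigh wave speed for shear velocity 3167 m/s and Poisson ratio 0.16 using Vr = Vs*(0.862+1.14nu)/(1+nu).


Numerator factor = 0.862 + 1.14*0.16 = 1.0444
Denominator = 1 + 0.16 = 1.16
Vr = 3167 * 1.0444 / 1.16 = 2851.39 m/s

2851.39


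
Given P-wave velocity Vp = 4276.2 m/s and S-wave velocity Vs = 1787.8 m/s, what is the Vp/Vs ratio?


Vp/Vs = 4276.2 / 1787.8
= 2.3919

2.3919


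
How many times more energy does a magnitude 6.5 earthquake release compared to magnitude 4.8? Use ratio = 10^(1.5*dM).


M2 - M1 = 6.5 - 4.8 = 1.7
1.5 * 1.7 = 2.55
ratio = 10^2.55 = 354.81

354.81


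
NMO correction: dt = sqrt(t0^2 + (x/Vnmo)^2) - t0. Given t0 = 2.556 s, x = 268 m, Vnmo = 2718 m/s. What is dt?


x/Vnmo = 268/2718 = 0.098602
(x/Vnmo)^2 = 0.009722
t0^2 = 6.533136
sqrt(6.533136 + 0.009722) = 2.557901
dt = 2.557901 - 2.556 = 0.001901

0.001901


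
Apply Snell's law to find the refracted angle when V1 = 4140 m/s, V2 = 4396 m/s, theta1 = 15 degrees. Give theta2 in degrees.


sin(theta1) = sin(15 deg) = 0.258819
sin(theta2) = V2/V1 * sin(theta1) = 4396/4140 * 0.258819 = 0.274823
theta2 = arcsin(0.274823) = 15.9515 degrees

15.9515


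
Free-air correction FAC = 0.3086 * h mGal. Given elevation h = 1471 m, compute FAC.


FAC = 0.3086 * h
= 0.3086 * 1471
= 453.9506 mGal

453.9506


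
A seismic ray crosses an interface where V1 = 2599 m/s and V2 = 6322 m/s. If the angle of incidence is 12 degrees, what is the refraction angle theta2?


sin(theta1) = sin(12 deg) = 0.207912
sin(theta2) = V2/V1 * sin(theta1) = 6322/2599 * 0.207912 = 0.50574
theta2 = arcsin(0.50574) = 30.3805 degrees

30.3805


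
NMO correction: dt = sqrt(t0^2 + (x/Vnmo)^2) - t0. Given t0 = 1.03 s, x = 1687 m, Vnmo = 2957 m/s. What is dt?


x/Vnmo = 1687/2957 = 0.570511
(x/Vnmo)^2 = 0.325482
t0^2 = 1.0609
sqrt(1.0609 + 0.325482) = 1.177447
dt = 1.177447 - 1.03 = 0.147447

0.147447


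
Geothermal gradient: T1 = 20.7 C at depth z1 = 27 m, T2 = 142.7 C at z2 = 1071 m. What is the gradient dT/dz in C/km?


dT = 142.7 - 20.7 = 122.0 C
dz = 1071 - 27 = 1044 m
gradient = dT/dz * 1000 = 122.0/1044 * 1000 = 116.8582 C/km

116.8582


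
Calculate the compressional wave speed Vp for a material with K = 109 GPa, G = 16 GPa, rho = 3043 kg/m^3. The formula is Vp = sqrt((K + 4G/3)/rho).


First compute the effective modulus:
K + 4G/3 = 109e9 + 4*16e9/3 = 130333333333.33 Pa
Then divide by density:
130333333333.33 / 3043 = 42830540.0372 Pa/(kg/m^3)
Take the square root:
Vp = sqrt(42830540.0372) = 6544.5 m/s

6544.5


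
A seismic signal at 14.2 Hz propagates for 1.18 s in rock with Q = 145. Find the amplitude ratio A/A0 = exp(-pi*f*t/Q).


pi*f*t/Q = pi*14.2*1.18/145 = 0.363038
A/A0 = exp(-0.363038) = 0.69556

0.69556


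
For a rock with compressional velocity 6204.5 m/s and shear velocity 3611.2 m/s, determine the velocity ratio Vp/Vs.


Vp/Vs = 6204.5 / 3611.2
= 1.7181

1.7181


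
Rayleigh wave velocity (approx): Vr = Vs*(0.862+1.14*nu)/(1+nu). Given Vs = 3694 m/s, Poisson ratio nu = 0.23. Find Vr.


Numerator factor = 0.862 + 1.14*0.23 = 1.1242
Denominator = 1 + 0.23 = 1.23
Vr = 3694 * 1.1242 / 1.23 = 3376.26 m/s

3376.26


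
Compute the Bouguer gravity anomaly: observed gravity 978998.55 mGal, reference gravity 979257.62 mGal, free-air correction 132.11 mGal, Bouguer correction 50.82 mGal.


BA = g_obs - g_ref + FAC - BC
= 978998.55 - 979257.62 + 132.11 - 50.82
= -177.78 mGal

-177.78


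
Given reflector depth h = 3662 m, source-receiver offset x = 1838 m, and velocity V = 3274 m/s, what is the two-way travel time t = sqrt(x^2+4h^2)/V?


x^2 + 4h^2 = 1838^2 + 4*3662^2 = 3378244 + 53640976 = 57019220
sqrt(57019220) = 7551.1072
t = 7551.1072 / 3274 = 2.3064 s

2.3064


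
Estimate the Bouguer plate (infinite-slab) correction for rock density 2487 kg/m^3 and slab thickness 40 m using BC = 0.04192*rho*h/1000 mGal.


BC = 0.04192 * rho * h / 1000
= 0.04192 * 2487 * 40 / 1000
= 4.1702 mGal

4.1702


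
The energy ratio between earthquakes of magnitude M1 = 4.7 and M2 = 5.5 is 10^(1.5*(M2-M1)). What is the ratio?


M2 - M1 = 5.5 - 4.7 = 0.8
1.5 * 0.8 = 1.2
ratio = 10^1.2 = 15.85

15.85


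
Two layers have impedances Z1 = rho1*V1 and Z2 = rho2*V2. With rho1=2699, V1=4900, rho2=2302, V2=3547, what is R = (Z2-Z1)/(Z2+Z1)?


Z1 = 2699 * 4900 = 13225100
Z2 = 2302 * 3547 = 8165194
R = (8165194 - 13225100) / (8165194 + 13225100) = -5059906 / 21390294 = -0.2366

-0.2366


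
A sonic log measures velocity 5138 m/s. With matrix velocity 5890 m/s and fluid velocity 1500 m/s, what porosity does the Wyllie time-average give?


1/V - 1/Vm = 1/5138 - 1/5890 = 2.485e-05
1/Vf - 1/Vm = 1/1500 - 1/5890 = 0.00049689
phi = 2.485e-05 / 0.00049689 = 0.05

0.05


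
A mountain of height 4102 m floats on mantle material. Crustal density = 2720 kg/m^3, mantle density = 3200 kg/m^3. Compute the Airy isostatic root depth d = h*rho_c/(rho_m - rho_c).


rho_m - rho_c = 3200 - 2720 = 480
d = 4102 * 2720 / 480
= 11157440 / 480
= 23244.67 m

23244.67


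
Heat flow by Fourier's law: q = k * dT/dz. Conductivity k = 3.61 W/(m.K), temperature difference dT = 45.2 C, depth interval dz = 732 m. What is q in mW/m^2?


q = k * dT / dz * 1000
= 3.61 * 45.2 / 732 * 1000
= 0.222913 * 1000
= 222.9126 mW/m^2

222.9126


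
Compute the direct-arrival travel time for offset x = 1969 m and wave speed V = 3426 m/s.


t = x / V
= 1969 / 3426
= 0.5747 s

0.5747


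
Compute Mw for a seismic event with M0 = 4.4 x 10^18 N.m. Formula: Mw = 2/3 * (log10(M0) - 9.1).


log10(M0) = log10(4.4 x 10^18) = 18.6435
Mw = 2/3 * (18.6435 - 9.1)
= 2/3 * 9.5435
= 6.36

6.36


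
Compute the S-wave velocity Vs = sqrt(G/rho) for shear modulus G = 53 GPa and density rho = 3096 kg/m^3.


Convert G to Pa: G = 53e9 Pa
Compute G/rho = 53e9 / 3096 = 17118863.0491
Vs = sqrt(17118863.0491) = 4137.49 m/s

4137.49


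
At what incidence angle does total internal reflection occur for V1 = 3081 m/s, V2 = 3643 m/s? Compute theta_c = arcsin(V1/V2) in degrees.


V1/V2 = 3081/3643 = 0.845732
theta_c = arcsin(0.845732) = 57.7504 degrees

57.7504


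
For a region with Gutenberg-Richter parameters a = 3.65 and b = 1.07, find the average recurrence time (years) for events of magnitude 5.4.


log10(N) = 3.65 - 1.07*5.4 = -2.128
N = 10^-2.128 = 0.007447
T = 1/N = 1/0.007447 = 134.2765 years

134.2765


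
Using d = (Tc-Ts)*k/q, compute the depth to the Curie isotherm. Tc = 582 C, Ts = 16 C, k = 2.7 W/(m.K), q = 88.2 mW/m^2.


T_Curie - T_surf = 582 - 16 = 566 C
Convert q to W/m^2: 88.2 mW/m^2 = 0.0882 W/m^2
d = 566 * 2.7 / 0.0882 = 17326.53 m

17326.53


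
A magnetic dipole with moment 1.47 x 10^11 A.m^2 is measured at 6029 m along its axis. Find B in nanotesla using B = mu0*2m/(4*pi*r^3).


m = 1.47 x 10^11 = 147000000000 A.m^2
2m = 294000000000 A.m^2
r^3 = 6029^3 = 219147162389
B = (4pi*10^-7) * 294000000000 / (4*pi * 219147162389) * 1e9
= 369451.296062 / 2753884461665.33 * 1e9
= 134.1564 nT

134.1564


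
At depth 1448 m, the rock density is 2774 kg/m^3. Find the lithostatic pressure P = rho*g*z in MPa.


P = rho * g * z / 1e6
= 2774 * 9.81 * 1448 / 1e6
= 39404337.12 / 1e6
= 39.4043 MPa

39.4043


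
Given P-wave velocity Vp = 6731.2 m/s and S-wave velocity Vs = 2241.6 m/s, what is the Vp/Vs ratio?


Vp/Vs = 6731.2 / 2241.6
= 3.0029

3.0029


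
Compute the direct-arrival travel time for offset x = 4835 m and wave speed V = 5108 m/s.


t = x / V
= 4835 / 5108
= 0.9466 s

0.9466


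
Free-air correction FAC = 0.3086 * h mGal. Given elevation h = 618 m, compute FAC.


FAC = 0.3086 * h
= 0.3086 * 618
= 190.7148 mGal

190.7148


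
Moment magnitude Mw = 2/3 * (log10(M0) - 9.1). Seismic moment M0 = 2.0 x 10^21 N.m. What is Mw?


log10(M0) = log10(2.0 x 10^21) = 21.301
Mw = 2/3 * (21.301 - 9.1)
= 2/3 * 12.201
= 8.13

8.13


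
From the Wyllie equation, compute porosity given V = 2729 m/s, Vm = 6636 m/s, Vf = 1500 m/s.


1/V - 1/Vm = 1/2729 - 1/6636 = 0.00021574
1/Vf - 1/Vm = 1/1500 - 1/6636 = 0.00051597
phi = 0.00021574 / 0.00051597 = 0.4181

0.4181


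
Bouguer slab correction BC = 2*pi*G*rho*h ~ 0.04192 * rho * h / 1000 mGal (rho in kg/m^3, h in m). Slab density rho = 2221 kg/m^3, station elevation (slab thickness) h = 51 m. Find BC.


BC = 0.04192 * rho * h / 1000
= 0.04192 * 2221 * 51 / 1000
= 4.7483 mGal

4.7483


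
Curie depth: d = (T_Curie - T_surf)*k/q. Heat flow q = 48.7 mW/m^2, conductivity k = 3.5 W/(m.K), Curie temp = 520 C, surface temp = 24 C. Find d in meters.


T_Curie - T_surf = 520 - 24 = 496 C
Convert q to W/m^2: 48.7 mW/m^2 = 0.0487 W/m^2
d = 496 * 3.5 / 0.0487 = 35646.82 m

35646.82


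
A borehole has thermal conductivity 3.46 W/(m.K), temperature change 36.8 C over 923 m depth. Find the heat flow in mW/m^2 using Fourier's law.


q = k * dT / dz * 1000
= 3.46 * 36.8 / 923 * 1000
= 0.13795 * 1000
= 137.9502 mW/m^2

137.9502


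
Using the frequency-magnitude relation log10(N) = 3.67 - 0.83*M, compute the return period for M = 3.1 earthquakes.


log10(N) = 3.67 - 0.83*3.1 = 1.097
N = 10^1.097 = 12.50259
T = 1/N = 1/12.50259 = 0.08 years

0.08


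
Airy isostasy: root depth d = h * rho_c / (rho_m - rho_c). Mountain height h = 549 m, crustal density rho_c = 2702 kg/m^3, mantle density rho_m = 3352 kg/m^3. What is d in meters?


rho_m - rho_c = 3352 - 2702 = 650
d = 549 * 2702 / 650
= 1483398 / 650
= 2282.15 m

2282.15


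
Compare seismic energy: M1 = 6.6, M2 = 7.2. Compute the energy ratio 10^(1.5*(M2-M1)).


M2 - M1 = 7.2 - 6.6 = 0.6
1.5 * 0.6 = 0.9
ratio = 10^0.9 = 7.94

7.94


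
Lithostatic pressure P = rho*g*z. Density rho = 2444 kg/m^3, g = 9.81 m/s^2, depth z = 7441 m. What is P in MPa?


P = rho * g * z / 1e6
= 2444 * 9.81 * 7441 / 1e6
= 178402737.24 / 1e6
= 178.4027 MPa

178.4027


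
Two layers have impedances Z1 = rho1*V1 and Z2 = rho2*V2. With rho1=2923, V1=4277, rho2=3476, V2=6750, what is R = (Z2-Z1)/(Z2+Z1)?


Z1 = 2923 * 4277 = 12501671
Z2 = 3476 * 6750 = 23463000
R = (23463000 - 12501671) / (23463000 + 12501671) = 10961329 / 35964671 = 0.3048

0.3048


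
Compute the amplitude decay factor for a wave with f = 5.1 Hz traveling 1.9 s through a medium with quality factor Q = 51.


pi*f*t/Q = pi*5.1*1.9/51 = 0.596903
A/A0 = exp(-0.596903) = 0.550514

0.550514


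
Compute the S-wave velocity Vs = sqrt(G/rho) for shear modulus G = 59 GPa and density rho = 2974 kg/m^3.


Convert G to Pa: G = 59e9 Pa
Compute G/rho = 59e9 / 2974 = 19838601.2105
Vs = sqrt(19838601.2105) = 4454.05 m/s

4454.05


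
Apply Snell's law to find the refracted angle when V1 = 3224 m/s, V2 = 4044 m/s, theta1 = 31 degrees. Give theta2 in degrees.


sin(theta1) = sin(31 deg) = 0.515038
sin(theta2) = V2/V1 * sin(theta1) = 4044/3224 * 0.515038 = 0.646034
theta2 = arcsin(0.646034) = 40.2433 degrees

40.2433


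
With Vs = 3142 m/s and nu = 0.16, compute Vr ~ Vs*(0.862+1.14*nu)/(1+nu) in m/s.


Numerator factor = 0.862 + 1.14*0.16 = 1.0444
Denominator = 1 + 0.16 = 1.16
Vr = 3142 * 1.0444 / 1.16 = 2828.88 m/s

2828.88


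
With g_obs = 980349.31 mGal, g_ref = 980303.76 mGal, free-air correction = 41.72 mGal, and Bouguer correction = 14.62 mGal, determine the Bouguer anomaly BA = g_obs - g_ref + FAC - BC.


BA = g_obs - g_ref + FAC - BC
= 980349.31 - 980303.76 + 41.72 - 14.62
= 72.65 mGal

72.65


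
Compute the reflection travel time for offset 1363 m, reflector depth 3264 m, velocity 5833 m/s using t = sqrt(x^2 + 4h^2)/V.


x^2 + 4h^2 = 1363^2 + 4*3264^2 = 1857769 + 42614784 = 44472553
sqrt(44472553) = 6668.7745
t = 6668.7745 / 5833 = 1.1433 s

1.1433


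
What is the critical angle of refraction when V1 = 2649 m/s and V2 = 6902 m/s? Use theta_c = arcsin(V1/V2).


V1/V2 = 2649/6902 = 0.383802
theta_c = arcsin(0.383802) = 22.5694 degrees

22.5694


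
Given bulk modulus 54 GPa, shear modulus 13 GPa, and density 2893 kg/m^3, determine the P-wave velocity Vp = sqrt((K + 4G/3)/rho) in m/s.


First compute the effective modulus:
K + 4G/3 = 54e9 + 4*13e9/3 = 71333333333.33 Pa
Then divide by density:
71333333333.33 / 2893 = 24657218.5736 Pa/(kg/m^3)
Take the square root:
Vp = sqrt(24657218.5736) = 4965.6 m/s

4965.6
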